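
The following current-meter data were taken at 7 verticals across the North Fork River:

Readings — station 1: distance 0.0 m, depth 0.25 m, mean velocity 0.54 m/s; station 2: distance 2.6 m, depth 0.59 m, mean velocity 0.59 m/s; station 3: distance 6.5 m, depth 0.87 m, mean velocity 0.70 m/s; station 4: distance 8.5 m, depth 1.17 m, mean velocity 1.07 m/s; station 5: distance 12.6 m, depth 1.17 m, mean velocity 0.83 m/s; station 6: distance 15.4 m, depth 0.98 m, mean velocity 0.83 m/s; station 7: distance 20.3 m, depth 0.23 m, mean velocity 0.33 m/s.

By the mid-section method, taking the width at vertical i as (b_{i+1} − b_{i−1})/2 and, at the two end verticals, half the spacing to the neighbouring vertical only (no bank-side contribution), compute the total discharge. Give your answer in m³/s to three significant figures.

w_1 = (2.6 − 0.0)/2 = 1.3 m; q_1 = 0.54 × 0.25 × 1.3 = 0.1755 m³/s
w_2 = (6.5 − 0.0)/2 = 3.25 m; q_2 = 0.59 × 0.59 × 3.25 = 1.131 m³/s
w_3 = (8.5 − 2.6)/2 = 2.95 m; q_3 = 0.70 × 0.87 × 2.95 = 1.797 m³/s
w_4 = (12.6 − 6.5)/2 = 3.05 m; q_4 = 1.07 × 1.17 × 3.05 = 3.818 m³/s
w_5 = (15.4 − 8.5)/2 = 3.45 m; q_5 = 0.83 × 1.17 × 3.45 = 3.350 m³/s
w_6 = (20.3 − 12.6)/2 = 3.85 m; q_6 = 0.83 × 0.98 × 3.85 = 3.132 m³/s
w_7 = (20.3 − 15.4)/2 = 2.45 m; q_7 = 0.33 × 0.23 × 2.45 = 0.1860 m³/s
Q = Σ qᵢ = 13.59 m³/s

13.6 m³/s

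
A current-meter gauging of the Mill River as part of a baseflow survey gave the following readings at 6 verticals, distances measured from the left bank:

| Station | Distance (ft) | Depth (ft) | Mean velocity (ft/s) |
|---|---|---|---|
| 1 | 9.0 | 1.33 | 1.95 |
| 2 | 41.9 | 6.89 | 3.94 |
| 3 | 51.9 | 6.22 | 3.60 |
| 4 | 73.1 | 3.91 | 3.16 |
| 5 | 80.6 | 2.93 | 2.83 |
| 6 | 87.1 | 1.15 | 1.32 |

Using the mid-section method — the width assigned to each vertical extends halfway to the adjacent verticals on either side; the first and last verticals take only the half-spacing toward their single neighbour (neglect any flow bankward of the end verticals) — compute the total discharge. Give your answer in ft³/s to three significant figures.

w_1 = (41.9 − 9.0)/2 = 16.45 ft; q_1 = 1.95 × 1.33 × 16.45 = 42.66 ft³/s
w_2 = (51.9 − 9.0)/2 = 21.45 ft; q_2 = 3.94 × 6.89 × 21.45 = 582.3 ft³/s
w_3 = (73.1 − 41.9)/2 = 15.6 ft; q_3 = 3.60 × 6.22 × 15.6 = 349.3 ft³/s
w_4 = (80.6 − 51.9)/2 = 14.35 ft; q_4 = 3.16 × 3.91 × 14.35 = 177.3 ft³/s
w_5 = (87.1 − 73.1)/2 = 7 ft; q_5 = 2.83 × 2.93 × 7 = 58.04 ft³/s
w_6 = (87.1 − 80.6)/2 = 3.25 ft; q_6 = 1.32 × 1.15 × 3.25 = 4.934 ft³/s
Q = Σ qᵢ = 1215 ft³/s

1210 ft³/s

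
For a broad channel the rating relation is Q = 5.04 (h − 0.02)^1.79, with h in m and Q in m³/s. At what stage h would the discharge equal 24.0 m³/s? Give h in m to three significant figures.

2.41 m

h − h₀ = (Q/C)^(1/b) = (24.0/5.04)^(1/1.79) = 2.391 m
h = 0.02 + 2.391 = 2.411 m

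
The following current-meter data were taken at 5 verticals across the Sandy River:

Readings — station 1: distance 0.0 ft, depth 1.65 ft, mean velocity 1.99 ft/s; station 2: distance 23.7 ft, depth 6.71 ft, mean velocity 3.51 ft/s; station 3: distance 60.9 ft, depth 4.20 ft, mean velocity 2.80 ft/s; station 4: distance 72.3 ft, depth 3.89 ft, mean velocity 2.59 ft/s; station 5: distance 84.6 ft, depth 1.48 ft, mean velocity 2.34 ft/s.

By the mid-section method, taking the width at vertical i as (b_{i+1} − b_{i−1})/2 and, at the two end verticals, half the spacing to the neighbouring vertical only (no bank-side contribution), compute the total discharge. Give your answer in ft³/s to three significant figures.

w_1 = (23.7 − 0.0)/2 = 11.85 ft; q_1 = 1.99 × 1.65 × 11.85 = 38.91 ft³/s
w_2 = (60.9 − 0.0)/2 = 30.45 ft; q_2 = 3.51 × 6.71 × 30.45 = 717.2 ft³/s
w_3 = (72.3 − 23.7)/2 = 24.3 ft; q_3 = 2.80 × 4.20 × 24.3 = 285.8 ft³/s
w_4 = (84.6 − 60.9)/2 = 11.85 ft; q_4 = 2.59 × 3.89 × 11.85 = 119.4 ft³/s
w_5 = (84.6 − 72.3)/2 = 6.15 ft; q_5 = 2.34 × 1.48 × 6.15 = 21.30 ft³/s
Q = Σ qᵢ = 1183 ft³/s

1180 ft³/s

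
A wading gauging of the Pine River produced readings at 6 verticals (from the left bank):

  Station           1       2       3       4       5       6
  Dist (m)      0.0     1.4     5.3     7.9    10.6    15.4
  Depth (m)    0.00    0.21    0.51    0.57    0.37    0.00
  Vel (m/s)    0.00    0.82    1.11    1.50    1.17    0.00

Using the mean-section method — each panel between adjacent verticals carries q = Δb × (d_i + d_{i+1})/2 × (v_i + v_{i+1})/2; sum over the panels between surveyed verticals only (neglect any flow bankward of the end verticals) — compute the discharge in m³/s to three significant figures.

5.46 m³/s

Panel 1-2: Δb = 1.4 m, d̄ = (0.00+0.21)/2 = 0.105, v̄ = (0.00+0.82)/2 = 0.41 → q = 1.4×0.105×0.41 = 0.06027 m³/s
Panel 2-3: Δb = 3.9 m, d̄ = (0.21+0.51)/2 = 0.36, v̄ = (0.82+1.11)/2 = 0.965 → q = 3.9×0.36×0.965 = 1.355 m³/s
Panel 3-4: Δb = 2.6 m, d̄ = (0.51+0.57)/2 = 0.54, v̄ = (1.11+1.50)/2 = 1.305 → q = 2.6×0.54×1.305 = 1.832 m³/s
Panel 4-5: Δb = 2.7 m, d̄ = (0.57+0.37)/2 = 0.47, v̄ = (1.50+1.17)/2 = 1.335 → q = 2.7×0.47×1.335 = 1.694 m³/s
Panel 5-6: Δb = 4.8 m, d̄ = (0.37+0.00)/2 = 0.185, v̄ = (1.17+0.00)/2 = 0.585 → q = 4.8×0.185×0.585 = 0.5195 m³/s
Q = Σ q = 5.461 m³/s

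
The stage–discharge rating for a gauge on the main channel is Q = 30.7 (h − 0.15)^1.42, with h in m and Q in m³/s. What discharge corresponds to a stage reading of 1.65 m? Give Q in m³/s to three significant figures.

54.6 m³/s

Q = 30.7 × (1.65 − 0.15)^1.42 = 30.7 × 1.5^1.42 = 54.60 m³/s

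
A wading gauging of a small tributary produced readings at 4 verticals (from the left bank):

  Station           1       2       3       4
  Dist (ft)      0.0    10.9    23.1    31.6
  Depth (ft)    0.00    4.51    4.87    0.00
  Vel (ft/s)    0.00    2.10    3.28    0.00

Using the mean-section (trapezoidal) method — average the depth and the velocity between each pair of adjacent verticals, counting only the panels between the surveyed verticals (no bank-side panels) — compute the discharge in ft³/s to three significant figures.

Panel 1-2: Δb = 10.9 ft, d̄ = (0.00+4.51)/2 = 2.255, v̄ = (0.00+2.10)/2 = 1.05 → q = 10.9×2.255×1.05 = 25.81 ft³/s
Panel 2-3: Δb = 12.2 ft, d̄ = (4.51+4.87)/2 = 4.69, v̄ = (2.10+3.28)/2 = 2.69 → q = 12.2×4.69×2.69 = 153.9 ft³/s
Panel 3-4: Δb = 8.5 ft, d̄ = (4.87+0.00)/2 = 2.435, v̄ = (3.28+0.00)/2 = 1.64 → q = 8.5×2.435×1.64 = 33.94 ft³/s
Q = Σ q = 213.7 ft³/s

214 ft³/s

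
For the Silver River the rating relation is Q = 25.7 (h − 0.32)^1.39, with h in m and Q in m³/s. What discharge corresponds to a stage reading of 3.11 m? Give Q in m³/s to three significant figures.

107 m³/s

Q = 25.7 × (3.11 − 0.32)^1.39 = 25.7 × 2.79^1.39 = 107.0 m³/s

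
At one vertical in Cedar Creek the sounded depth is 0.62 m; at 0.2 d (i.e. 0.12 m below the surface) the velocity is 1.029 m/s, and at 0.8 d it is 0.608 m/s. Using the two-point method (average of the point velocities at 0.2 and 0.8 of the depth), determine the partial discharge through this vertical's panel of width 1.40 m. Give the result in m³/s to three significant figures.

v̄ = (1.029 + 0.608) / 2 = 0.8185 m/s
q = v̄ × d × w = 0.8185 × 0.62 × 1.40 = 0.7105 m³/s

0.710 m³/s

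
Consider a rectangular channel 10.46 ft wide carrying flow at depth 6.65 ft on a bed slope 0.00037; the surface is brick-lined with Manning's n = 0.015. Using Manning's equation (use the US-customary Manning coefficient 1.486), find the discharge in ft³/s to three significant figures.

271 ft³/s

A = b·y = 10.46 × 6.65 = 69.56 ft²
P = b + 2y = 10.46 + 2×6.65 = 23.76 ft
R = A/P = 69.56/23.76 = 2.928 ft
Q = (1.486/n)·A·R^(2/3)·S^(1/2) = (1.486/0.015) × 69.56 × 2.928^(2/3) × 0.00037^(1/2) = 271.3 ft³/s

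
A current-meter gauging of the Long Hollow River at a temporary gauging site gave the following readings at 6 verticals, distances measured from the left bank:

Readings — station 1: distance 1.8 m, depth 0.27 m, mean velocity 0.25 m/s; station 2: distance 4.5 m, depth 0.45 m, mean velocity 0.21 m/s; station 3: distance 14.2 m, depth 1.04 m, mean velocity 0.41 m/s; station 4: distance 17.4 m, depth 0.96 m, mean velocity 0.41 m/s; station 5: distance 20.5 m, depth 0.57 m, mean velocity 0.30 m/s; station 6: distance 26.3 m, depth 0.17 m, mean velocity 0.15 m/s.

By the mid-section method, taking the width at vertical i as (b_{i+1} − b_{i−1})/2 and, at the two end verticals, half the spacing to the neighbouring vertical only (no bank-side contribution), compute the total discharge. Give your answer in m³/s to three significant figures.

5.50 m³/s

w_1 = (4.5 − 1.8)/2 = 1.35 m; q_1 = 0.25 × 0.27 × 1.35 = 0.09113 m³/s
w_2 = (14.2 − 1.8)/2 = 6.2 m; q_2 = 0.21 × 0.45 × 6.2 = 0.5859 m³/s
w_3 = (17.4 − 4.5)/2 = 6.45 m; q_3 = 0.41 × 1.04 × 6.45 = 2.750 m³/s
w_4 = (20.5 − 14.2)/2 = 3.15 m; q_4 = 0.41 × 0.96 × 3.15 = 1.240 m³/s
w_5 = (26.3 − 17.4)/2 = 4.45 m; q_5 = 0.30 × 0.57 × 4.45 = 0.7610 m³/s
w_6 = (26.3 − 20.5)/2 = 2.9 m; q_6 = 0.15 × 0.17 × 2.9 = 0.07395 m³/s
Q = Σ qᵢ = 5.502 m³/s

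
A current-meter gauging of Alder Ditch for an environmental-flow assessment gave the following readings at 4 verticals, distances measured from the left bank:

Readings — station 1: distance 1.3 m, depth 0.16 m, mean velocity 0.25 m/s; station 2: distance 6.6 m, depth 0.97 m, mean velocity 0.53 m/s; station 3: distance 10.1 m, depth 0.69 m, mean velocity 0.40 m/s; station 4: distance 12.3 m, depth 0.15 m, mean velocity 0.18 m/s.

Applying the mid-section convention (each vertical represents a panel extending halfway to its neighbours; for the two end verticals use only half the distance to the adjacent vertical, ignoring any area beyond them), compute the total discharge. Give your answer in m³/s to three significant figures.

w_1 = (6.6 − 1.3)/2 = 2.65 m; q_1 = 0.25 × 0.16 × 2.65 = 0.1060 m³/s
w_2 = (10.1 − 1.3)/2 = 4.4 m; q_2 = 0.53 × 0.97 × 4.4 = 2.262 m³/s
w_3 = (12.3 − 6.6)/2 = 2.85 m; q_3 = 0.40 × 0.69 × 2.85 = 0.7866 m³/s
w_4 = (12.3 − 10.1)/2 = 1.1 m; q_4 = 0.18 × 0.15 × 1.1 = 0.02970 m³/s
Q = Σ qᵢ = 3.184 m³/s

3.18 m³/s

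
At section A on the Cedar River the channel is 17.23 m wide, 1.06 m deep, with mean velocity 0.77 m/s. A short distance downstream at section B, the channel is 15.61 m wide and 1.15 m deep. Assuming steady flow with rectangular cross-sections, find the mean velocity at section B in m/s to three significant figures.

Q = A₁V₁ = (17.23×1.06) × 0.77 = 14.06 m³/s
A₂ = 15.61 × 1.15 = 17.95 m²
V₂ = Q/A₂ = 14.06/17.95 = 0.7834 m/s

0.783 m/s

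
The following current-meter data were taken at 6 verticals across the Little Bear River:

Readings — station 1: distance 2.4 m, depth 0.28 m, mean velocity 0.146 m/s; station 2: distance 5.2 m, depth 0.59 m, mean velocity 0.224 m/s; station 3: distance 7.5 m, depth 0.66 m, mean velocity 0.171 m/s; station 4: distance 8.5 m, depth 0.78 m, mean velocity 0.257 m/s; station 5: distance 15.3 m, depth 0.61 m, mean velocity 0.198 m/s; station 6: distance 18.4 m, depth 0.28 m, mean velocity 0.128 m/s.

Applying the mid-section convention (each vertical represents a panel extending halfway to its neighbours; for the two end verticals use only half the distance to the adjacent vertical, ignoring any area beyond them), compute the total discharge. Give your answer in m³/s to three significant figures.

w_1 = (5.2 − 2.4)/2 = 1.4 m; q_1 = 0.146 × 0.28 × 1.4 = 0.05723 m³/s
w_2 = (7.5 − 2.4)/2 = 2.55 m; q_2 = 0.224 × 0.59 × 2.55 = 0.3370 m³/s
w_3 = (8.5 − 5.2)/2 = 1.65 m; q_3 = 0.171 × 0.66 × 1.65 = 0.1862 m³/s
w_4 = (15.3 − 7.5)/2 = 3.9 m; q_4 = 0.257 × 0.78 × 3.9 = 0.7818 m³/s
w_5 = (18.4 − 8.5)/2 = 4.95 m; q_5 = 0.198 × 0.61 × 4.95 = 0.5979 m³/s
w_6 = (18.4 − 15.3)/2 = 1.55 m; q_6 = 0.128 × 0.28 × 1.55 = 0.05555 m³/s
Q = Σ qᵢ = 2.016 m³/s

2.02 m³/s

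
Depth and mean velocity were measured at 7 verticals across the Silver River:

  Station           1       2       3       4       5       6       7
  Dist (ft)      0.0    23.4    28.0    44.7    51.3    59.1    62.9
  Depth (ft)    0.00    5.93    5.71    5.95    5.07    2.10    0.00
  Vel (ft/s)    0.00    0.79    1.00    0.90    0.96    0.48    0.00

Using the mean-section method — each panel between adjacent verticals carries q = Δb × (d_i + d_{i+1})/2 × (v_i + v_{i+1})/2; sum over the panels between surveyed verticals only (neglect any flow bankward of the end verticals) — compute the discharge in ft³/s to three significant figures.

Panel 1-2: Δb = 23.4 ft, d̄ = (0.00+5.93)/2 = 2.965, v̄ = (0.00+0.79)/2 = 0.395 → q = 23.4×2.965×0.395 = 27.41 ft³/s
Panel 2-3: Δb = 4.6 ft, d̄ = (5.93+5.71)/2 = 5.82, v̄ = (0.79+1.00)/2 = 0.895 → q = 4.6×5.82×0.895 = 23.96 ft³/s
Panel 3-4: Δb = 16.7 ft, d̄ = (5.71+5.95)/2 = 5.83, v̄ = (1.00+0.90)/2 = 0.95 → q = 16.7×5.83×0.95 = 92.49 ft³/s
Panel 4-5: Δb = 6.6 ft, d̄ = (5.95+5.07)/2 = 5.51, v̄ = (0.90+0.96)/2 = 0.93 → q = 6.6×5.51×0.93 = 33.82 ft³/s
Panel 5-6: Δb = 7.8 ft, d̄ = (5.07+2.10)/2 = 3.585, v̄ = (0.96+0.48)/2 = 0.72 → q = 7.8×3.585×0.72 = 20.13 ft³/s
Panel 6-7: Δb = 3.8 ft, d̄ = (2.10+0.00)/2 = 1.05, v̄ = (0.48+0.00)/2 = 0.24 → q = 3.8×1.05×0.24 = 0.9576 ft³/s
Q = Σ q = 198.8 ft³/s

199 ft³/s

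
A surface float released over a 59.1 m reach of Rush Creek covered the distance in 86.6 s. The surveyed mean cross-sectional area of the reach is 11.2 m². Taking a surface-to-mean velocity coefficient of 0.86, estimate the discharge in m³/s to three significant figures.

6.57 m³/s

v_surface = L / t̄ = 59.1 / 86.6 = 0.6824 m/s
v_mean = 0.86 × 0.6824 = 0.5869 m/s
Q = A × v_mean = 11.2 × 0.5869 = 6.573 m³/s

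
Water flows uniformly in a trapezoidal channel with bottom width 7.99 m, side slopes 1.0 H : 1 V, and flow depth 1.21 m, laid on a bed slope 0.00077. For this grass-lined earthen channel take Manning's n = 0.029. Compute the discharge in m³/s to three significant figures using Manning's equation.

10.5 m³/s

A = (b + z·y)·y = (7.99 + 1.0×1.21)×1.21 = 11.13 m²
P = b + 2y√(1+z²) = 7.99 + 2×1.21×√(1+1.0²) = 11.41 m
R = A/P = 11.13/11.41 = 0.9754 m
Q = (1/n)·A·R^(2/3)·S^(1/2) = (1/0.029) × 11.13 × 0.9754^(2/3) × 0.00077^(1/2) = 10.48 m³/s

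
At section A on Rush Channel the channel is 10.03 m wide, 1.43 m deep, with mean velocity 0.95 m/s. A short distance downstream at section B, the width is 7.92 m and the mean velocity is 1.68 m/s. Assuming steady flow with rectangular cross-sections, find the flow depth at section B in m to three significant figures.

1.02 m

Q = A₁V₁ = (10.03×1.43) × 0.95 = 13.63 m³/s
d₂ = Q/(b₂ V₂) = 13.63/(7.92×1.68) = 1.024 m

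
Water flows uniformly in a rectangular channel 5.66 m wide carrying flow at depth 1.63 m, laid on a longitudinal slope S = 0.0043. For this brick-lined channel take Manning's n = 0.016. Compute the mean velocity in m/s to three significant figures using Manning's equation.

A = b·y = 5.66 × 1.63 = 9.226 m²
P = b + 2y = 5.66 + 2×1.63 = 8.920 m
R = A/P = 9.226/8.920 = 1.034 m
Q = (1/n)·A·R^(2/3)·S^(1/2) = (1/0.016) × 9.226 × 1.034^(2/3) × 0.0043^(1/2) = 38.67 m³/s
V = Q/A = 38.67/9.226 = 4.192 m/s

4.19 m/s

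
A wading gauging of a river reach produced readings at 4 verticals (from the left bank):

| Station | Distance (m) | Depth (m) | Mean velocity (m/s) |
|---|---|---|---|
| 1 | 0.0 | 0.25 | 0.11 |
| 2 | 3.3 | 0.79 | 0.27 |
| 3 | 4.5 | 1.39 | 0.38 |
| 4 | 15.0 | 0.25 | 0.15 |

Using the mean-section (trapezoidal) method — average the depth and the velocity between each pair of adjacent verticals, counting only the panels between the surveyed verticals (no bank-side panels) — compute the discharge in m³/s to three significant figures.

3.03 m³/s

Panel 1-2: Δb = 3.3 m, d̄ = (0.25+0.79)/2 = 0.52, v̄ = (0.11+0.27)/2 = 0.19 → q = 3.3×0.52×0.19 = 0.3260 m³/s
Panel 2-3: Δb = 1.2 m, d̄ = (0.79+1.39)/2 = 1.09, v̄ = (0.27+0.38)/2 = 0.325 → q = 1.2×1.09×0.325 = 0.4251 m³/s
Panel 3-4: Δb = 10.5 m, d̄ = (1.39+0.25)/2 = 0.82, v̄ = (0.38+0.15)/2 = 0.265 → q = 10.5×0.82×0.265 = 2.282 m³/s
Q = Σ q = 3.033 m³/s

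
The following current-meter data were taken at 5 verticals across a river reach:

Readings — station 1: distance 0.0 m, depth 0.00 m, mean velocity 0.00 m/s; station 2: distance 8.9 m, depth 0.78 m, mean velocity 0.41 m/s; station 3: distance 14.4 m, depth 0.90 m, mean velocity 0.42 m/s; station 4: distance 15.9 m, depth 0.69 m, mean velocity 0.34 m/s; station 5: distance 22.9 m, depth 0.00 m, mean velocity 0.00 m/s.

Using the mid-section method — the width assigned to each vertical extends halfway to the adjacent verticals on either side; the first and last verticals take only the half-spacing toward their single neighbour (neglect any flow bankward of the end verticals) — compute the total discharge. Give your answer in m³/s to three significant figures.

4.62 m³/s

w_2 = (14.4 − 0.0)/2 = 7.2 m; q_2 = 0.41 × 0.78 × 7.2 = 2.303 m³/s
w_3 = (15.9 − 8.9)/2 = 3.5 m; q_3 = 0.42 × 0.90 × 3.5 = 1.323 m³/s
w_4 = (22.9 − 14.4)/2 = 4.25 m; q_4 = 0.34 × 0.69 × 4.25 = 0.9971 m³/s
Stations 1, 5 contribute zero (depth or velocity is 0).
Q = Σ qᵢ = 4.623 m³/s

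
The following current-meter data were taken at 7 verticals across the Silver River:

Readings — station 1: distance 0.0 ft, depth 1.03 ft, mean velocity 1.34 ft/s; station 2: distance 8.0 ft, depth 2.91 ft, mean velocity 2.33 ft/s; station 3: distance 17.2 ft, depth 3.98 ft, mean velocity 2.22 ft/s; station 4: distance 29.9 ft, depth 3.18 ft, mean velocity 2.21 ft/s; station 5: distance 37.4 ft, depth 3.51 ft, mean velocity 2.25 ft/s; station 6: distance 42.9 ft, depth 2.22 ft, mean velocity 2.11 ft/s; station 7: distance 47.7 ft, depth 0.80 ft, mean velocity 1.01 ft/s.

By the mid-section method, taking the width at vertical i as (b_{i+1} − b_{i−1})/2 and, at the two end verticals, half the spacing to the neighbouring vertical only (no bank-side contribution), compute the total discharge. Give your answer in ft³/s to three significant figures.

w_1 = (8.0 − 0.0)/2 = 4 ft; q_1 = 1.34 × 1.03 × 4 = 5.521 ft³/s
w_2 = (17.2 − 0.0)/2 = 8.6 ft; q_2 = 2.33 × 2.91 × 8.6 = 58.31 ft³/s
w_3 = (29.9 − 8.0)/2 = 10.95 ft; q_3 = 2.22 × 3.98 × 10.95 = 96.75 ft³/s
w_4 = (37.4 − 17.2)/2 = 10.1 ft; q_4 = 2.21 × 3.18 × 10.1 = 70.98 ft³/s
w_5 = (42.9 − 29.9)/2 = 6.5 ft; q_5 = 2.25 × 3.51 × 6.5 = 51.33 ft³/s
w_6 = (47.7 − 37.4)/2 = 5.15 ft; q_6 = 2.11 × 2.22 × 5.15 = 24.12 ft³/s
w_7 = (47.7 − 42.9)/2 = 2.4 ft; q_7 = 1.01 × 0.80 × 2.4 = 1.939 ft³/s
Q = Σ qᵢ = 309.0 ft³/s

309 ft³/s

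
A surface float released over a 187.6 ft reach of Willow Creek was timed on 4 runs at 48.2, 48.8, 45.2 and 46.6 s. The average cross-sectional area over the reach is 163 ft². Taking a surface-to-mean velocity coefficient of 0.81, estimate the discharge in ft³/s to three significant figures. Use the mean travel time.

525 ft³/s

t̄ = (48.2 + 48.8 + 45.2 + 46.6) / 4 = 47.2 s
v_surface = L / t̄ = 187.6 / 47.2 = 3.975 ft/s
v_mean = 0.81 × 3.975 = 3.219 ft/s
Q = A × v_mean = 163 × 3.219 = 524.8 ft³/s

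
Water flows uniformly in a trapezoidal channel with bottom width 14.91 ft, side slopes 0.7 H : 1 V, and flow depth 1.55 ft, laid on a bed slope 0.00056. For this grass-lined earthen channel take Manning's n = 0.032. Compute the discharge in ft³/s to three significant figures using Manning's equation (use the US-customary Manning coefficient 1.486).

32.9 ft³/s

A = (b + z·y)·y = (14.91 + 0.7×1.55)×1.55 = 24.79 ft²
P = b + 2y√(1+z²) = 14.91 + 2×1.55×√(1+0.7²) = 18.69 ft
R = A/P = 24.79/18.69 = 1.326 ft
Q = (1.486/n)·A·R^(2/3)·S^(1/2) = (1.486/0.032) × 24.79 × 1.326^(2/3) × 0.00056^(1/2) = 32.89 ft³/s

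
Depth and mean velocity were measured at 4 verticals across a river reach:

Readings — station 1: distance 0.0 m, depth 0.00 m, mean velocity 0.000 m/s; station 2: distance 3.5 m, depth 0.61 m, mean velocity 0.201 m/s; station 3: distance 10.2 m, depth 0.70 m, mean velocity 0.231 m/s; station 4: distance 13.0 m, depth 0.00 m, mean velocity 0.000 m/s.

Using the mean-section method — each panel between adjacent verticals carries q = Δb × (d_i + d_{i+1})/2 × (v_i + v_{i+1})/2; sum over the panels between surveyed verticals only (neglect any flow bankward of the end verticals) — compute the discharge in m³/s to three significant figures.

Panel 1-2: Δb = 3.5 m, d̄ = (0.00+0.61)/2 = 0.305, v̄ = (0.000+0.201)/2 = 0.1005 → q = 3.5×0.305×0.1005 = 0.1073 m³/s
Panel 2-3: Δb = 6.7 m, d̄ = (0.61+0.70)/2 = 0.655, v̄ = (0.201+0.231)/2 = 0.216 → q = 6.7×0.655×0.216 = 0.9479 m³/s
Panel 3-4: Δb = 2.8 m, d̄ = (0.70+0.00)/2 = 0.35, v̄ = (0.231+0.000)/2 = 0.1155 → q = 2.8×0.35×0.1155 = 0.1132 m³/s
Q = Σ q = 1.168 m³/s

1.17 m³/s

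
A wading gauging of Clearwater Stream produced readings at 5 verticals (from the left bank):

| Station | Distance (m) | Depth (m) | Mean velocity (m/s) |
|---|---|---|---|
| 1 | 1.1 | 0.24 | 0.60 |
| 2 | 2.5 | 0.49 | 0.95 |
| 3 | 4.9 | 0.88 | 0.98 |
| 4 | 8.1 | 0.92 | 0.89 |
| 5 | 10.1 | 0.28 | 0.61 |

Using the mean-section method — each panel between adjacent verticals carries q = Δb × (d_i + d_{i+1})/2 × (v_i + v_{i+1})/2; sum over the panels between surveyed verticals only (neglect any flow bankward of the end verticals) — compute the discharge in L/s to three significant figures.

Panel 1-2: Δb = 1.4 m, d̄ = (0.24+0.49)/2 = 0.365, v̄ = (0.60+0.95)/2 = 0.775 → q = 1.4×0.365×0.775 = 0.3960 m³/s
Panel 2-3: Δb = 2.4 m, d̄ = (0.49+0.88)/2 = 0.685, v̄ = (0.95+0.98)/2 = 0.965 → q = 2.4×0.685×0.965 = 1.586 m³/s
Panel 3-4: Δb = 3.2 m, d̄ = (0.88+0.92)/2 = 0.9, v̄ = (0.98+0.89)/2 = 0.935 → q = 3.2×0.9×0.935 = 2.693 m³/s
Panel 4-5: Δb = 2 m, d̄ = (0.92+0.28)/2 = 0.6, v̄ = (0.89+0.61)/2 = 0.75 → q = 2×0.6×0.75 = 0.9000 m³/s
Q = Σ q = 5.575 m³/s
= 5.575 × 1000 = 5575 L/s

5580 L/s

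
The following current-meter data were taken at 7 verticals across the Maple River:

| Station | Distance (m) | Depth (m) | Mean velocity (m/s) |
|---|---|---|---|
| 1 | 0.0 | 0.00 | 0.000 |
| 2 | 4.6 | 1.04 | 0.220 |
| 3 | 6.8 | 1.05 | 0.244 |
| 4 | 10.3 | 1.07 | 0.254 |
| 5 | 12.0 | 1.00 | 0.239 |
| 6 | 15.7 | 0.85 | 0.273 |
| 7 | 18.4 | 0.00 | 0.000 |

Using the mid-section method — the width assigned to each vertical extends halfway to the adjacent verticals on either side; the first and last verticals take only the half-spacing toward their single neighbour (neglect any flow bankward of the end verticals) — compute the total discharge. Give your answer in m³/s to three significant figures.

w_2 = (6.8 − 0.0)/2 = 3.4 m; q_2 = 0.220 × 1.04 × 3.4 = 0.7779 m³/s
w_3 = (10.3 − 4.6)/2 = 2.85 m; q_3 = 0.244 × 1.05 × 2.85 = 0.7302 m³/s
w_4 = (12.0 − 6.8)/2 = 2.6 m; q_4 = 0.254 × 1.07 × 2.6 = 0.7066 m³/s
w_5 = (15.7 − 10.3)/2 = 2.7 m; q_5 = 0.239 × 1.00 × 2.7 = 0.6453 m³/s
w_6 = (18.4 − 12.0)/2 = 3.2 m; q_6 = 0.273 × 0.85 × 3.2 = 0.7426 m³/s
Stations 1, 7 contribute zero (depth or velocity is 0).
Q = Σ qᵢ = 3.603 m³/s

3.60 m³/s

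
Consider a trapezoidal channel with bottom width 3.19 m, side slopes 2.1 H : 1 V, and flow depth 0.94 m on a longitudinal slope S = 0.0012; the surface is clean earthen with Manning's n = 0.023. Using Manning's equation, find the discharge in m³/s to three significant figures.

5.44 m³/s

A = (b + z·y)·y = (3.19 + 2.1×0.94)×0.94 = 4.854 m²
P = b + 2y√(1+z²) = 3.19 + 2×0.94×√(1+2.1²) = 7.563 m
R = A/P = 4.854/7.563 = 0.6418 m
Q = (1/n)·A·R^(2/3)·S^(1/2) = (1/0.023) × 4.854 × 0.6418^(2/3) × 0.0012^(1/2) = 5.440 m³/s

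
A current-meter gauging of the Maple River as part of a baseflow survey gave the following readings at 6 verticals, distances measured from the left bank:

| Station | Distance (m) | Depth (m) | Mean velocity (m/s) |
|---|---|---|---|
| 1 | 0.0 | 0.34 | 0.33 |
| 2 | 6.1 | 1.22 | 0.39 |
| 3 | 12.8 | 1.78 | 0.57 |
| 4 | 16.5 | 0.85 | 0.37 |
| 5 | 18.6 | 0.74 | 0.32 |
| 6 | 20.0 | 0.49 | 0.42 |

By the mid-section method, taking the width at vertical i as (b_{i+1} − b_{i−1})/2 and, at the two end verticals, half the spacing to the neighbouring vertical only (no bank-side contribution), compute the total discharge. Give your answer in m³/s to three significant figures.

w_1 = (6.1 − 0.0)/2 = 3.05 m; q_1 = 0.33 × 0.34 × 3.05 = 0.3422 m³/s
w_2 = (12.8 − 0.0)/2 = 6.4 m; q_2 = 0.39 × 1.22 × 6.4 = 3.045 m³/s
w_3 = (16.5 − 6.1)/2 = 5.2 m; q_3 = 0.57 × 1.78 × 5.2 = 5.276 m³/s
w_4 = (18.6 − 12.8)/2 = 2.9 m; q_4 = 0.37 × 0.85 × 2.9 = 0.9121 m³/s
w_5 = (20.0 − 16.5)/2 = 1.75 m; q_5 = 0.32 × 0.74 × 1.75 = 0.4144 m³/s
w_6 = (20.0 − 18.6)/2 = 0.7 m; q_6 = 0.42 × 0.49 × 0.7 = 0.1441 m³/s
Q = Σ qᵢ = 10.13 m³/s

10.1 m³/s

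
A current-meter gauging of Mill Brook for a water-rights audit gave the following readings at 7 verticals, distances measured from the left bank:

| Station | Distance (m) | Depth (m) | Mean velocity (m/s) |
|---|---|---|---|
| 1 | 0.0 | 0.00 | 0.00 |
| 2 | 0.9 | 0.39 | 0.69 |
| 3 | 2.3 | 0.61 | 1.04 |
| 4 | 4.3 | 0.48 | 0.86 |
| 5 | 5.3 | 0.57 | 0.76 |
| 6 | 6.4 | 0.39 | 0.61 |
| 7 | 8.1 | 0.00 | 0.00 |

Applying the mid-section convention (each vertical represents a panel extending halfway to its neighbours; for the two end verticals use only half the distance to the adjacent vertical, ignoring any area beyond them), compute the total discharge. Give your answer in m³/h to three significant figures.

10100 m³/h

w_2 = (2.3 − 0.0)/2 = 1.15 m; q_2 = 0.69 × 0.39 × 1.15 = 0.3095 m³/s
w_3 = (4.3 − 0.9)/2 = 1.7 m; q_3 = 1.04 × 0.61 × 1.7 = 1.078 m³/s
w_4 = (5.3 − 2.3)/2 = 1.5 m; q_4 = 0.86 × 0.48 × 1.5 = 0.6192 m³/s
w_5 = (6.4 − 4.3)/2 = 1.05 m; q_5 = 0.76 × 0.57 × 1.05 = 0.4549 m³/s
w_6 = (8.1 − 5.3)/2 = 1.4 m; q_6 = 0.61 × 0.39 × 1.4 = 0.3331 m³/s
Stations 1, 7 contribute zero (depth or velocity is 0).
Q = Σ qᵢ = 2.795 m³/s
= 2.795 × 3600 = 10060 m³/h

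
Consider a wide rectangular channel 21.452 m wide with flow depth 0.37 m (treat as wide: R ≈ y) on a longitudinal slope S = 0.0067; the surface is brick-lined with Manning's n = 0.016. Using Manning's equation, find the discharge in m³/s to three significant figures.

A = b·y = 21.452 × 0.37 = 7.937 m²
Wide channel: R ≈ y = 0.37 m
Q = (1/n)·A·R^(2/3)·S^(1/2) = (1/0.016) × 7.937 × 0.3700^(2/3) × 0.0067^(1/2) = 20.93 m³/s

20.9 m³/s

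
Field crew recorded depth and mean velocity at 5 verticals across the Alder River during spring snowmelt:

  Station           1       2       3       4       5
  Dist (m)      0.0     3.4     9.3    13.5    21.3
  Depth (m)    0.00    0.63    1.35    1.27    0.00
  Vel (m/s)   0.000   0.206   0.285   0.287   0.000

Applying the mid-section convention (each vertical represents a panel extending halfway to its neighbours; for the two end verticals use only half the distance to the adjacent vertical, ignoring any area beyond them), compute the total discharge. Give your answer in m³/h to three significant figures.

w_2 = (9.3 − 0.0)/2 = 4.65 m; q_2 = 0.206 × 0.63 × 4.65 = 0.6035 m³/s
w_3 = (13.5 − 3.4)/2 = 5.05 m; q_3 = 0.285 × 1.35 × 5.05 = 1.943 m³/s
w_4 = (21.3 − 9.3)/2 = 6 m; q_4 = 0.287 × 1.27 × 6 = 2.187 m³/s
Stations 1, 5 contribute zero (depth or velocity is 0).
Q = Σ qᵢ = 4.733 m³/s
= 4.733 × 3600 = 17040 m³/h

17000 m³/h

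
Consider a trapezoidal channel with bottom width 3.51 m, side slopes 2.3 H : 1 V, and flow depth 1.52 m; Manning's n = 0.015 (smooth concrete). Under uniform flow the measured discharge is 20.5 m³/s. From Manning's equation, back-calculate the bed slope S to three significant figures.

A = (b + z·y)·y = (3.51 + 2.3×1.52)×1.52 = 10.65 m²
P = b + 2y√(1+z²) = 3.51 + 2×1.52×√(1+2.3²) = 11.13 m
R = A/P = 10.65/11.13 = 0.9564 m
S = (Q·n / (1·A·R^(2/3)))² = (20.5×0.015 / (1×10.65×0.9707))² = 0.0008848

0.000885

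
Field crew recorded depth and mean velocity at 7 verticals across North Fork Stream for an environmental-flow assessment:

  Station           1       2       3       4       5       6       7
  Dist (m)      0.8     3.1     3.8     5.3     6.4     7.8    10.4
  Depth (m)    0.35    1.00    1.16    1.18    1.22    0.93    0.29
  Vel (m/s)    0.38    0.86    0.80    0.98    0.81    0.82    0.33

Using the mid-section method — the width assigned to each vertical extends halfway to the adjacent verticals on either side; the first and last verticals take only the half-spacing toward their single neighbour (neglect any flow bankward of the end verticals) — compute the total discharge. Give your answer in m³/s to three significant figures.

6.85 m³/s

w_1 = (3.1 − 0.8)/2 = 1.15 m; q_1 = 0.38 × 0.35 × 1.15 = 0.1530 m³/s
w_2 = (3.8 − 0.8)/2 = 1.5 m; q_2 = 0.86 × 1.00 × 1.5 = 1.290 m³/s
w_3 = (5.3 − 3.1)/2 = 1.1 m; q_3 = 0.80 × 1.16 × 1.1 = 1.021 m³/s
w_4 = (6.4 − 3.8)/2 = 1.3 m; q_4 = 0.98 × 1.18 × 1.3 = 1.503 m³/s
w_5 = (7.8 − 5.3)/2 = 1.25 m; q_5 = 0.81 × 1.22 × 1.25 = 1.235 m³/s
w_6 = (10.4 − 6.4)/2 = 2 m; q_6 = 0.82 × 0.93 × 2 = 1.525 m³/s
w_7 = (10.4 − 7.8)/2 = 1.3 m; q_7 = 0.33 × 0.29 × 1.3 = 0.1244 m³/s
Q = Σ qᵢ = 6.852 m³/s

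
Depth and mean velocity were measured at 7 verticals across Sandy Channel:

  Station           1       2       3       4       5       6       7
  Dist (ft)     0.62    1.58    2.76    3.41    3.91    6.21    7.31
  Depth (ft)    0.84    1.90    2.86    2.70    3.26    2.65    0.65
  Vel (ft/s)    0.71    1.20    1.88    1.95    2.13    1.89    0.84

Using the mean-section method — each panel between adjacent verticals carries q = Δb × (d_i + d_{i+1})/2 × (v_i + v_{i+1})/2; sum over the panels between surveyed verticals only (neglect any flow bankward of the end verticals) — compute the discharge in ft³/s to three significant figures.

28.2 ft³/s

Panel 1-2: Δb = 0.96 ft, d̄ = (0.84+1.90)/2 = 1.37, v̄ = (0.71+1.20)/2 = 0.955 → q = 0.96×1.37×0.955 = 1.256 ft³/s
Panel 2-3: Δb = 1.18 ft, d̄ = (1.90+2.86)/2 = 2.38, v̄ = (1.20+1.88)/2 = 1.54 → q = 1.18×2.38×1.54 = 4.325 ft³/s
Panel 3-4: Δb = 0.65 ft, d̄ = (2.86+2.70)/2 = 2.78, v̄ = (1.88+1.95)/2 = 1.915 → q = 0.65×2.78×1.915 = 3.460 ft³/s
Panel 4-5: Δb = 0.5 ft, d̄ = (2.70+3.26)/2 = 2.98, v̄ = (1.95+2.13)/2 = 2.04 → q = 0.5×2.98×2.04 = 3.040 ft³/s
Panel 5-6: Δb = 2.3 ft, d̄ = (3.26+2.65)/2 = 2.955, v̄ = (2.13+1.89)/2 = 2.01 → q = 2.3×2.955×2.01 = 13.66 ft³/s
Panel 6-7: Δb = 1.1 ft, d̄ = (2.65+0.65)/2 = 1.65, v̄ = (1.89+0.84)/2 = 1.365 → q = 1.1×1.65×1.365 = 2.477 ft³/s
Q = Σ q = 28.22 ft³/s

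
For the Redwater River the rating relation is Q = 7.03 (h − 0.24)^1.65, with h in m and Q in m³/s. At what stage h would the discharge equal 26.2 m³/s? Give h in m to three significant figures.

2.46 m

h − h₀ = (Q/C)^(1/b) = (26.2/7.03)^(1/1.65) = 2.220 m
h = 0.24 + 2.220 = 2.460 m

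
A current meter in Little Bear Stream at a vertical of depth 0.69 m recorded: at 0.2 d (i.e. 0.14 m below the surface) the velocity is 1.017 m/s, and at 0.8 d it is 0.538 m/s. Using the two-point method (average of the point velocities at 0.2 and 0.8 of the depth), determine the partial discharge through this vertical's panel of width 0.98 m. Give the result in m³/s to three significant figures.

0.526 m³/s

v̄ = (1.017 + 0.538) / 2 = 0.7775 m/s
q = v̄ × d × w = 0.7775 × 0.69 × 0.98 = 0.5257 m³/s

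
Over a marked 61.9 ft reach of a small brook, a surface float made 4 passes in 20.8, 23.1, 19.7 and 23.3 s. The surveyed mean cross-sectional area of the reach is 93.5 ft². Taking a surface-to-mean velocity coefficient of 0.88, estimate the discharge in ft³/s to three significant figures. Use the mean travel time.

234 ft³/s

t̄ = (20.8 + 23.1 + 19.7 + 23.3) / 4 = 21.725 s
v_surface = L / t̄ = 61.9 / 21.725 = 2.849 ft/s
v_mean = 0.88 × 2.849 = 2.507 ft/s
Q = A × v_mean = 93.5 × 2.507 = 234.4 ft³/s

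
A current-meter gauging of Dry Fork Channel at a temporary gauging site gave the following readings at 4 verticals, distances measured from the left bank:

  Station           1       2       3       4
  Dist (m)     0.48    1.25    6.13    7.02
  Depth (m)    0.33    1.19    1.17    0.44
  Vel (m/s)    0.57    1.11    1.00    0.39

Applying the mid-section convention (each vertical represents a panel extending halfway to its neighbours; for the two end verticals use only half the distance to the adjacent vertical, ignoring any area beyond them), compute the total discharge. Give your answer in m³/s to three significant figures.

w_1 = (1.25 − 0.48)/2 = 0.385 m; q_1 = 0.57 × 0.33 × 0.385 = 0.07242 m³/s
w_2 = (6.13 − 0.48)/2 = 2.825 m; q_2 = 1.11 × 1.19 × 2.825 = 3.732 m³/s
w_3 = (7.02 − 1.25)/2 = 2.885 m; q_3 = 1.00 × 1.17 × 2.885 = 3.375 m³/s
w_4 = (7.02 − 6.13)/2 = 0.445 m; q_4 = 0.39 × 0.44 × 0.445 = 0.07636 m³/s
Q = Σ qᵢ = 7.256 m³/s

7.26 m³/s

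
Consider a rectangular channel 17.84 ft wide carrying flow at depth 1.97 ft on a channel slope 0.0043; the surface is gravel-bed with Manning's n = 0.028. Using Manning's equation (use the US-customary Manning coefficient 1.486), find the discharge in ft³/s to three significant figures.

168 ft³/s

A = b·y = 17.84 × 1.97 = 35.14 ft²
P = b + 2y = 17.84 + 2×1.97 = 21.78 ft
R = A/P = 35.14/21.78 = 1.614 ft
Q = (1.486/n)·A·R^(2/3)·S^(1/2) = (1.486/0.028) × 35.14 × 1.614^(2/3) × 0.0043^(1/2) = 168.3 ft³/s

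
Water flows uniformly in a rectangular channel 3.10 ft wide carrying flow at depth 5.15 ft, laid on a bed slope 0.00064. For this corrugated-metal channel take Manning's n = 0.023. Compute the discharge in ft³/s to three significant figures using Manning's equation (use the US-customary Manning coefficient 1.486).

A = b·y = 3.10 × 5.15 = 15.97 ft²
P = b + 2y = 3.10 + 2×5.15 = 13.40 ft
R = A/P = 15.97/13.40 = 1.191 ft
Q = (1.486/n)·A·R^(2/3)·S^(1/2) = (1.486/0.023) × 15.97 × 1.191^(2/3) × 0.00064^(1/2) = 29.33 ft³/s

29.3 ft³/s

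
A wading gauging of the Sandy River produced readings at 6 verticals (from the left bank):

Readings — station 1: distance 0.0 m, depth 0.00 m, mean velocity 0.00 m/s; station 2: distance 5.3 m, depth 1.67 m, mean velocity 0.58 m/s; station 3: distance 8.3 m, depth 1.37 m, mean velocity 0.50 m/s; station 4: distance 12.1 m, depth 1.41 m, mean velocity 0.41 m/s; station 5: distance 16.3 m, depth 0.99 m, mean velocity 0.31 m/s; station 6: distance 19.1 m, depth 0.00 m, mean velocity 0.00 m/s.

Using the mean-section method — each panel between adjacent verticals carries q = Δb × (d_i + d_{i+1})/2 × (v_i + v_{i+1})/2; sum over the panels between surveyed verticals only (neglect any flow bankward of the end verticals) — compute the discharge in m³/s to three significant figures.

8.18 m³/s

Panel 1-2: Δb = 5.3 m, d̄ = (0.00+1.67)/2 = 0.835, v̄ = (0.00+0.58)/2 = 0.29 → q = 5.3×0.835×0.29 = 1.283 m³/s
Panel 2-3: Δb = 3 m, d̄ = (1.67+1.37)/2 = 1.52, v̄ = (0.58+0.50)/2 = 0.54 → q = 3×1.52×0.54 = 2.462 m³/s
Panel 3-4: Δb = 3.8 m, d̄ = (1.37+1.41)/2 = 1.39, v̄ = (0.50+0.41)/2 = 0.455 → q = 3.8×1.39×0.455 = 2.403 m³/s
Panel 4-5: Δb = 4.2 m, d̄ = (1.41+0.99)/2 = 1.2, v̄ = (0.41+0.31)/2 = 0.36 → q = 4.2×1.2×0.36 = 1.814 m³/s
Panel 5-6: Δb = 2.8 m, d̄ = (0.99+0.00)/2 = 0.495, v̄ = (0.31+0.00)/2 = 0.155 → q = 2.8×0.495×0.155 = 0.2148 m³/s
Q = Σ q = 8.178 m³/s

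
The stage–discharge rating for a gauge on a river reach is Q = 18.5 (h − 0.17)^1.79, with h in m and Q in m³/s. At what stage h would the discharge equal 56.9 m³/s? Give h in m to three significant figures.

2.04 m

h − h₀ = (Q/C)^(1/b) = (56.9/18.5)^(1/1.79) = 1.873 m
h = 0.17 + 1.873 = 2.043 m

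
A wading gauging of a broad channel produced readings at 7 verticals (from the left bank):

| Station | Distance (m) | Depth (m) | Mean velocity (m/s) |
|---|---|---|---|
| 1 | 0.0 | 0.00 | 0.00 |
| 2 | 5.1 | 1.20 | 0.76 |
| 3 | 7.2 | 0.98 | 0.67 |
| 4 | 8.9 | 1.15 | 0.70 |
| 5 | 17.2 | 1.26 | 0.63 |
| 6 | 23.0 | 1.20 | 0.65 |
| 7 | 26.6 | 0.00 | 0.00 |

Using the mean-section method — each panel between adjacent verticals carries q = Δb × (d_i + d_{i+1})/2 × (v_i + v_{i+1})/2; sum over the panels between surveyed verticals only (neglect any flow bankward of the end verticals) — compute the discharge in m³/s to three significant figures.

16.0 m³/s

Panel 1-2: Δb = 5.1 m, d̄ = (0.00+1.20)/2 = 0.6, v̄ = (0.00+0.76)/2 = 0.38 → q = 5.1×0.6×0.38 = 1.163 m³/s
Panel 2-3: Δb = 2.1 m, d̄ = (1.20+0.98)/2 = 1.09, v̄ = (0.76+0.67)/2 = 0.715 → q = 2.1×1.09×0.715 = 1.637 m³/s
Panel 3-4: Δb = 1.7 m, d̄ = (0.98+1.15)/2 = 1.065, v̄ = (0.67+0.70)/2 = 0.685 → q = 1.7×1.065×0.685 = 1.240 m³/s
Panel 4-5: Δb = 8.3 m, d̄ = (1.15+1.26)/2 = 1.205, v̄ = (0.70+0.63)/2 = 0.665 → q = 8.3×1.205×0.665 = 6.651 m³/s
Panel 5-6: Δb = 5.8 m, d̄ = (1.26+1.20)/2 = 1.23, v̄ = (0.63+0.65)/2 = 0.64 → q = 5.8×1.23×0.64 = 4.566 m³/s
Panel 6-7: Δb = 3.6 m, d̄ = (1.20+0.00)/2 = 0.6, v̄ = (0.65+0.00)/2 = 0.325 → q = 3.6×0.6×0.325 = 0.7020 m³/s
Q = Σ q = 15.96 m³/s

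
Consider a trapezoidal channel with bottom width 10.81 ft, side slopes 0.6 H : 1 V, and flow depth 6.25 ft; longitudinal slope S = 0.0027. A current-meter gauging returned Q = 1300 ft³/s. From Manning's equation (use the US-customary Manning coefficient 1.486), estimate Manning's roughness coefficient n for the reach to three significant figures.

A = (b + z·y)·y = (10.81 + 0.6×6.25)×6.25 = 91.00 ft²
P = b + 2y√(1+z²) = 10.81 + 2×6.25×√(1+0.6²) = 25.39 ft
R = A/P = 91.00/25.39 = 3.584 ft
n = (1.486/Q)·A·R^(2/3)·S^(1/2) = (1.486/1300) × 91.00 × 2.342 × 0.05196 = 0.01266

0.0127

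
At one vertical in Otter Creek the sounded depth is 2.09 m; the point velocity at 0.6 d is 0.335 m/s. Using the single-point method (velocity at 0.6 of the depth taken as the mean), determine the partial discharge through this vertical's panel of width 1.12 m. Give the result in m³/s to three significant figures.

0.784 m³/s

v̄ = v₀.₆ = 0.335 m/s
q = v̄ × d × w = 0.3350 × 2.09 × 1.12 = 0.7842 m³/s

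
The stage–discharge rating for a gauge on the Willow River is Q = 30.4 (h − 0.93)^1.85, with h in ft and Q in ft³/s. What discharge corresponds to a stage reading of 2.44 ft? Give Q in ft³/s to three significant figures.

Q = 30.4 × (2.44 − 0.93)^1.85 = 30.4 × 1.51^1.85 = 65.16 ft³/s

65.2 ft³/s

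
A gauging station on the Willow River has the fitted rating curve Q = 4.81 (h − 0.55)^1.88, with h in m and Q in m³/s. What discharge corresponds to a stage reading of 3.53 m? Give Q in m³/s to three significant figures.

Q = 4.81 × (3.53 − 0.55)^1.88 = 4.81 × 2.98^1.88 = 37.47 m³/s

37.5 m³/s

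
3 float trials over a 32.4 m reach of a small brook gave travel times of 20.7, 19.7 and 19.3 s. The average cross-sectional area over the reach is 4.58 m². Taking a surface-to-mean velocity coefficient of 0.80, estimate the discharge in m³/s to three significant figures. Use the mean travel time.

t̄ = (20.7 + 19.7 + 19.3) / 3 = 19.9 s
v_surface = L / t̄ = 32.4 / 19.9 = 1.628 m/s
v_mean = 0.80 × 1.628 = 1.303 m/s
Q = A × v_mean = 4.58 × 1.303 = 5.966 m³/s

5.97 m³/s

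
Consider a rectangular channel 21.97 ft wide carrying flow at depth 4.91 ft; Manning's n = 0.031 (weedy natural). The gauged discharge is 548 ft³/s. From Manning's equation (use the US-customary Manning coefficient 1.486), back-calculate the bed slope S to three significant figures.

A = b·y = 21.97 × 4.91 = 107.9 ft²
P = b + 2y = 21.97 + 2×4.91 = 31.79 ft
R = A/P = 107.9/31.79 = 3.393 ft
S = (Q·n / (1.486·A·R^(2/3)))² = (548×0.031 / (1.486×107.9×2.258))² = 0.002203

0.00220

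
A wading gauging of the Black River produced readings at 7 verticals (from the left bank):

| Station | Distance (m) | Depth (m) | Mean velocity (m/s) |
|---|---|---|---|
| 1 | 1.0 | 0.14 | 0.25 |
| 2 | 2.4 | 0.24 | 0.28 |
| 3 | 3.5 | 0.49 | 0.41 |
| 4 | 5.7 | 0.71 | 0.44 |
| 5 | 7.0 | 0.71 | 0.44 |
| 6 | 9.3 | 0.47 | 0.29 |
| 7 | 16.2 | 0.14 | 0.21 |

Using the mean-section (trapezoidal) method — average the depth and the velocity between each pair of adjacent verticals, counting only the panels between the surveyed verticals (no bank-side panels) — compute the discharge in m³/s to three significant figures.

2.20 m³/s

Panel 1-2: Δb = 1.4 m, d̄ = (0.14+0.24)/2 = 0.19, v̄ = (0.25+0.28)/2 = 0.265 → q = 1.4×0.19×0.265 = 0.07049 m³/s
Panel 2-3: Δb = 1.1 m, d̄ = (0.24+0.49)/2 = 0.365, v̄ = (0.28+0.41)/2 = 0.345 → q = 1.1×0.365×0.345 = 0.1385 m³/s
Panel 3-4: Δb = 2.2 m, d̄ = (0.49+0.71)/2 = 0.6, v̄ = (0.41+0.44)/2 = 0.425 → q = 2.2×0.6×0.425 = 0.5610 m³/s
Panel 4-5: Δb = 1.3 m, d̄ = (0.71+0.71)/2 = 0.71, v̄ = (0.44+0.44)/2 = 0.44 → q = 1.3×0.71×0.44 = 0.4061 m³/s
Panel 5-6: Δb = 2.3 m, d̄ = (0.71+0.47)/2 = 0.59, v̄ = (0.44+0.29)/2 = 0.365 → q = 2.3×0.59×0.365 = 0.4953 m³/s
Panel 6-7: Δb = 6.9 m, d̄ = (0.47+0.14)/2 = 0.305, v̄ = (0.29+0.21)/2 = 0.25 → q = 6.9×0.305×0.25 = 0.5261 m³/s
Q = Σ q = 2.198 m³/s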